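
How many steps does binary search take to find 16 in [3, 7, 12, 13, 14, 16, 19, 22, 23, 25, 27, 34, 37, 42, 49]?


Search for 16:
[0,14] mid=7 arr[7]=22
[0,6] mid=3 arr[3]=13
[4,6] mid=5 arr[5]=16
Total: 3 comparisons


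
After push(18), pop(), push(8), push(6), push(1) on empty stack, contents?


push(18) -> [18]
pop() returns 18 -> []
push(8) -> [8]
push(6) -> [8, 6]
push(1) -> [8, 6, 1]
Final stack (bottom to top): [8, 6, 1]


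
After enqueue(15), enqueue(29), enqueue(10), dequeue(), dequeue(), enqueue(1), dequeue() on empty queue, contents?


enqueue(15) -> [15]
enqueue(29) -> [15, 29]
enqueue(10) -> [15, 29, 10]
dequeue() returns 15 -> [29, 10]
dequeue() returns 29 -> [10]
enqueue(1) -> [10, 1]
dequeue() returns 10 -> [1]
Final queue (front to back): [1]


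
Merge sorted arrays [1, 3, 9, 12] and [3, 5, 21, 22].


Compare heads, take smaller each step.
Merged: [1, 3, 3, 5, 9, 12, 21, 22]


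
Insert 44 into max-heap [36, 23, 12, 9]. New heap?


Append 44: [36, 23, 12, 9, 44]
Bubble up: swap idx 4(44) with idx 1(23); swap idx 1(44) with idx 0(36)
Result: [44, 36, 12, 9, 23]


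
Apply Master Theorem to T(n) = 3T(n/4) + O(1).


a=3, b=4, c=0. log_4(3)=0.792 > c=0. Case 1: O(n^log_b(a)) = O(n^0.792)
Complexity: O(n^0.792)


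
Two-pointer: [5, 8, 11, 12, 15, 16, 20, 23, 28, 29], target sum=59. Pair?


Two pointers: lo=0, hi=9
No pair sums to 59


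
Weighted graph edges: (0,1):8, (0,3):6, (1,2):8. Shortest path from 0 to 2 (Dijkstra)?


Dijkstra from 0:
Distances: {0: 0, 1: 8, 2: 16, 3: 6}
Shortest distance to 2 = 16, path = [0, 1, 2]


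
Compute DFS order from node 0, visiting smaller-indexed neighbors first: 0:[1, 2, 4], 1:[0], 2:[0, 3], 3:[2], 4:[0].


DFS stack-based: start with [0]
Visit order: [0, 1, 2, 3, 4]


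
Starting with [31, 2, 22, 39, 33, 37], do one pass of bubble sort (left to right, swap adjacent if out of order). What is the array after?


After one pass: [2, 22, 31, 33, 37, 39]


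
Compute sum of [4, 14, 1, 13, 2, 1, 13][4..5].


Prefix sums: [0, 4, 18, 19, 32, 34, 35, 48]
Sum[4..5] = prefix[6] - prefix[4] = 35 - 32 = 3


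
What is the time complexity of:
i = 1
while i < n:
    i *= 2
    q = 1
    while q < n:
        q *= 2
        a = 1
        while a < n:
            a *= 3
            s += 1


Per nesting level: O(log n) * O(log n) * O(log n) = O((log n)^3)
Complexity: O((log n)^3)


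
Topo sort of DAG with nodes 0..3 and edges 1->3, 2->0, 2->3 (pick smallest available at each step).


Kahn's algorithm, process smallest node first
Order: [1, 2, 0, 3]


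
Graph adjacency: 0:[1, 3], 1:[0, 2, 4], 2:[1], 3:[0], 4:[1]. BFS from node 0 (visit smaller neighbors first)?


BFS queue: start with [0]
Visit order: [0, 1, 3, 2, 4]


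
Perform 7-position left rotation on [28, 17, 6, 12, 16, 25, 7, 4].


Left rotate by 7: [4, 28, 17, 6, 12, 16, 25, 7]


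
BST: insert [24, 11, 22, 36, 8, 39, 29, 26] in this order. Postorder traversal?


Root = 24; build tree by BST insertion.
Postorder traversal: [8, 22, 11, 26, 29, 39, 36, 24]


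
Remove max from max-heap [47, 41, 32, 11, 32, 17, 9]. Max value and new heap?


Max = 47
Replace root with last, heapify down
Resulting heap: [41, 32, 32, 11, 9, 17]


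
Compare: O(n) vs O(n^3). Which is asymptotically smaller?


linear grows slower than cubic
O(n) is asymptotically smaller; O(n^3) grows faster


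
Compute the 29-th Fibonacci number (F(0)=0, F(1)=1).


F(n)=F(n-1)+F(n-2)
...F(27)=196418, F(28)=317811, F(29)=514229


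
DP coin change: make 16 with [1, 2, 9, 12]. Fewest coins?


dp[0]=0; dp[i]=1+min(dp[i-c] for c in coins)
...dp[11]=2, dp[12]=1, dp[13]=2, dp[14]=2, dp[15]=3, dp[16]=3
Minimum coins for 16 = 3


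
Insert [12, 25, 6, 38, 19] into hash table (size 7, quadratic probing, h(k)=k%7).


Insertions: 12->slot 5; 25->slot 4; 6->slot 6; 38->slot 3; 19->slot 2
Table: [None, None, 19, 38, 25, 12, 6]


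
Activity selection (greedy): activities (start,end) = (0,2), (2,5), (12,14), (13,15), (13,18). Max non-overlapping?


Greedy: pick earliest-ending, then skip overlaps.
Selected (3 activities): [(0, 2), (2, 5), (12, 14)]


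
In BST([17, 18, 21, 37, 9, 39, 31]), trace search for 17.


BST root = 17
Search for 17: compare at each node
Path: [17]


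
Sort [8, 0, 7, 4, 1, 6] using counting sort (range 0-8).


Count array: [1, 1, 0, 0, 1, 0, 1, 1, 1]
Reconstruct: [0, 1, 4, 6, 7, 8]


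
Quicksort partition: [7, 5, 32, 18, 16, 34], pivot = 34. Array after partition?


Elements <= 34 go left of pivot.
Result: [7, 5, 32, 18, 16, 34], pivot at index 5


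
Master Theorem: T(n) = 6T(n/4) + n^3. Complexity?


a=6, b=4, c=3. log_4(6)=1.292 < c=3. Case 3: O(n^c) = O(n^3)
Complexity: O(n^3)


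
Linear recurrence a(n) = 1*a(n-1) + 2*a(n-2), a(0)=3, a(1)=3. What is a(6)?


Build bottom-up:
...a(4)=33, a(5)=63, a(6)=1*63+2*33=129


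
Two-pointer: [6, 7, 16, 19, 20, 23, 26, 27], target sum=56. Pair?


Two pointers: lo=0, hi=7
No pair sums to 56


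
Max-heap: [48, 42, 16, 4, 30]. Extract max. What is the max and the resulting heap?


Max = 48
Replace root with last, heapify down
Resulting heap: [42, 30, 16, 4]


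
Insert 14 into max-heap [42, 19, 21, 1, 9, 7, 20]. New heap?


Append 14: [42, 19, 21, 1, 9, 7, 20, 14]
Bubble up: swap idx 7(14) with idx 3(1)
Result: [42, 19, 21, 14, 9, 7, 20, 1]


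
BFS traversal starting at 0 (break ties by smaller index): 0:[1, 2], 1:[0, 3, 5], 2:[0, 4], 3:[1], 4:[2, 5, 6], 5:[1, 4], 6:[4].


BFS queue: start with [0]
Visit order: [0, 1, 2, 3, 5, 4, 6]


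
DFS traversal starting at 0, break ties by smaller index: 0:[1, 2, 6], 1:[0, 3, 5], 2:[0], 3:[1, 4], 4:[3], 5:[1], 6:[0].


DFS stack-based: start with [0]
Visit order: [0, 1, 3, 4, 5, 2, 6]


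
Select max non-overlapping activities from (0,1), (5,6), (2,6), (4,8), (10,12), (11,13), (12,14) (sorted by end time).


Greedy: pick earliest-ending, then skip overlaps.
Selected (4 activities): [(0, 1), (5, 6), (10, 12), (12, 14)]


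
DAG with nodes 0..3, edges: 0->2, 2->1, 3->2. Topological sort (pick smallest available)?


Kahn's algorithm, process smallest node first
Order: [0, 3, 2, 1]


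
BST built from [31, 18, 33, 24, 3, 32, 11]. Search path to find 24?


BST root = 31
Search for 24: compare at each node
Path: [31, 18, 24]


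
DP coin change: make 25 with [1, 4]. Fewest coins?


dp[0]=0; dp[i]=1+min(dp[i-c] for c in coins)
...dp[20]=5, dp[21]=6, dp[22]=7, dp[23]=8, dp[24]=6, dp[25]=7
Minimum coins for 25 = 7


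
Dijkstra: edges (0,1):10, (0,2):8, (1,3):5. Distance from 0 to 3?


Dijkstra from 0:
Distances: {0: 0, 1: 10, 2: 8, 3: 15}
Shortest distance to 3 = 15, path = [0, 1, 3]


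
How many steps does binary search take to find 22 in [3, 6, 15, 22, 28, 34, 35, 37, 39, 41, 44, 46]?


Search for 22:
[0,11] mid=5 arr[5]=34
[0,4] mid=2 arr[2]=15
[3,4] mid=3 arr[3]=22
Total: 3 comparisons


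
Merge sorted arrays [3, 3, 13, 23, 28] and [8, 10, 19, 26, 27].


Compare heads, take smaller each step.
Merged: [3, 3, 8, 10, 13, 19, 23, 26, 27, 28]


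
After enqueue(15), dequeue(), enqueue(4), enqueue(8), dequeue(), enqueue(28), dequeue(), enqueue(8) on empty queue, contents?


enqueue(15) -> [15]
dequeue() returns 15 -> []
enqueue(4) -> [4]
enqueue(8) -> [4, 8]
dequeue() returns 4 -> [8]
enqueue(28) -> [8, 28]
dequeue() returns 8 -> [28]
enqueue(8) -> [28, 8]
Final queue (front to back): [28, 8]


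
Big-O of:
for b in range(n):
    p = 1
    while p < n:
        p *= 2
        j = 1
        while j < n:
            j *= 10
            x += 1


Per nesting level: O(n) * O(log n) * O(log n) = O(n (log n)^2)
Complexity: O(n (log n)^2)


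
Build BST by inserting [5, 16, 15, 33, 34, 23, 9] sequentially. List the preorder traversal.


Root = 5; build tree by BST insertion.
Preorder traversal: [5, 16, 15, 9, 33, 23, 34]


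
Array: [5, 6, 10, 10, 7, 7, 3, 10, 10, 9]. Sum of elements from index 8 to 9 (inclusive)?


Prefix sums: [0, 5, 11, 21, 31, 38, 45, 48, 58, 68, 77]
Sum[8..9] = prefix[10] - prefix[8] = 77 - 58 = 19


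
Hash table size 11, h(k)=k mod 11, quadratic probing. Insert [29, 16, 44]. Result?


Insertions: 29->slot 7; 16->slot 5; 44->slot 0
Table: [44, None, None, None, None, 16, None, 29, None, None, None]


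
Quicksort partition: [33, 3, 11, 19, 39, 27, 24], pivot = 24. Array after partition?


Elements <= 24 go left of pivot.
Result: [3, 11, 19, 24, 39, 27, 33], pivot at index 3


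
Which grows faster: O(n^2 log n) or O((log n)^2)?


polylogarithmic grows slower than n^2 log n
O((log n)^2) is asymptotically smaller; O(n^2 log n) grows faster


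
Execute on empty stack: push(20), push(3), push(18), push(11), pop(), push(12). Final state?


push(20) -> [20]
push(3) -> [20, 3]
push(18) -> [20, 3, 18]
push(11) -> [20, 3, 18, 11]
pop() returns 11 -> [20, 3, 18]
push(12) -> [20, 3, 18, 12]
Final stack (bottom to top): [20, 3, 18, 12]


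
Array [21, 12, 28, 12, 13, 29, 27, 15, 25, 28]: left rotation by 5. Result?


Left rotate by 5: [29, 27, 15, 25, 28, 21, 12, 28, 12, 13]


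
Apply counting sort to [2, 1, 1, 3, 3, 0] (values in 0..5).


Count array: [1, 2, 1, 2, 0, 0]
Reconstruct: [0, 1, 1, 2, 3, 3]


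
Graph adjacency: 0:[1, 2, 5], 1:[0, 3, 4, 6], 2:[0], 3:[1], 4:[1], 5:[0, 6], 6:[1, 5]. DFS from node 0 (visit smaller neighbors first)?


DFS stack-based: start with [0]
Visit order: [0, 1, 3, 4, 6, 5, 2]


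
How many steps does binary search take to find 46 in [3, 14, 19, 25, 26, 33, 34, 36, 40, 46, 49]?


Search for 46:
[0,10] mid=5 arr[5]=33
[6,10] mid=8 arr[8]=40
[9,10] mid=9 arr[9]=46
Total: 3 comparisons


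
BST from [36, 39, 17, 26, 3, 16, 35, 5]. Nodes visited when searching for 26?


BST root = 36
Search for 26: compare at each node
Path: [36, 17, 26]


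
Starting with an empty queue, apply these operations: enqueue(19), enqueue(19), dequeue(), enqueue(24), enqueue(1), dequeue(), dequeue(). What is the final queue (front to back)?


enqueue(19) -> [19]
enqueue(19) -> [19, 19]
dequeue() returns 19 -> [19]
enqueue(24) -> [19, 24]
enqueue(1) -> [19, 24, 1]
dequeue() returns 19 -> [24, 1]
dequeue() returns 24 -> [1]
Final queue (front to back): [1]


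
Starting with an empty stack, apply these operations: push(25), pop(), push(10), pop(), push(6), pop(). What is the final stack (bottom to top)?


push(25) -> [25]
pop() returns 25 -> []
push(10) -> [10]
pop() returns 10 -> []
push(6) -> [6]
pop() returns 6 -> []
Final stack (bottom to top): []


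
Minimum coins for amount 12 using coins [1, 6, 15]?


dp[0]=0; dp[i]=1+min(dp[i-c] for c in coins)
...dp[7]=2, dp[8]=3, dp[9]=4, dp[10]=5, dp[11]=6, dp[12]=2
Minimum coins for 12 = 2


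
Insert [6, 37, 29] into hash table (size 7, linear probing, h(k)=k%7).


Insertions: 6->slot 6; 37->slot 2; 29->slot 1
Table: [None, 29, 37, None, None, None, 6]


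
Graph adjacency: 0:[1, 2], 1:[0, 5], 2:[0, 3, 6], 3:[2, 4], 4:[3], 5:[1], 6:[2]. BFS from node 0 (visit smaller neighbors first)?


BFS queue: start with [0]
Visit order: [0, 1, 2, 5, 3, 6, 4]


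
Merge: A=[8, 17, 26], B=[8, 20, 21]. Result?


Compare heads, take smaller each step.
Merged: [8, 8, 17, 20, 21, 26]


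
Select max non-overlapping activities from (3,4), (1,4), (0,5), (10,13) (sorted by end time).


Greedy: pick earliest-ending, then skip overlaps.
Selected (2 activities): [(3, 4), (10, 13)]


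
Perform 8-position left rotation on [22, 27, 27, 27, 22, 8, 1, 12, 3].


Left rotate by 8: [3, 22, 27, 27, 27, 22, 8, 1, 12]


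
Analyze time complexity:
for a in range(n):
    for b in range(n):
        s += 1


Per nesting level: O(n) * O(n) = O(n^2)
Complexity: O(n^2)


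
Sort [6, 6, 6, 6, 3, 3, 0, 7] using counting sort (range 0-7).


Count array: [1, 0, 0, 2, 0, 0, 4, 1]
Reconstruct: [0, 3, 3, 6, 6, 6, 6, 7]


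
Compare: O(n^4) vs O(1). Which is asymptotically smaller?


constant grows slower than quartic
O(1) is asymptotically smaller; O(n^4) grows faster


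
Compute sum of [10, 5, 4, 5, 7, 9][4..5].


Prefix sums: [0, 10, 15, 19, 24, 31, 40]
Sum[4..5] = prefix[6] - prefix[4] = 40 - 24 = 16


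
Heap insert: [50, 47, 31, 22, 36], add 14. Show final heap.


Append 14: [50, 47, 31, 22, 36, 14]
Bubble up: no swaps needed
Result: [50, 47, 31, 22, 36, 14]


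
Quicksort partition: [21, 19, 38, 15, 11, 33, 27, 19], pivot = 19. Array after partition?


Elements <= 19 go left of pivot.
Result: [19, 15, 11, 19, 38, 33, 27, 21], pivot at index 3


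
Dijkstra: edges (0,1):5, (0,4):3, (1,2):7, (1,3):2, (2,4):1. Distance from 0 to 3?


Dijkstra from 0:
Distances: {0: 0, 1: 5, 2: 4, 3: 7, 4: 3}
Shortest distance to 3 = 7, path = [0, 1, 3]


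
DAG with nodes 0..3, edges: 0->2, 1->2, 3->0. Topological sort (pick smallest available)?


Kahn's algorithm, process smallest node first
Order: [1, 3, 0, 2]


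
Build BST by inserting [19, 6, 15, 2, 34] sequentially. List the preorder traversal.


Root = 19; build tree by BST insertion.
Preorder traversal: [19, 6, 2, 15, 34]


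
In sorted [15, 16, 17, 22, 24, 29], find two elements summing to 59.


Two pointers: lo=0, hi=5
No pair sums to 59


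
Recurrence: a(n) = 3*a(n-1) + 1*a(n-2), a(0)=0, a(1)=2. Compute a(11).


Build bottom-up:
...a(9)=25940, a(10)=85674, a(11)=3*85674+1*25940=282962


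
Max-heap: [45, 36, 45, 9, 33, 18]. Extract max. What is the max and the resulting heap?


Max = 45
Replace root with last, heapify down
Resulting heap: [45, 36, 18, 9, 33]


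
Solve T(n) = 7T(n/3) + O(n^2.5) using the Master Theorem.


a=7, b=3, c=2.5. log_3(7)=1.771 < c=2.5. Case 3: O(n^c) = O(n^2.500)
Complexity: O(n^2.500)


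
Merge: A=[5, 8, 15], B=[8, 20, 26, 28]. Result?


Compare heads, take smaller each step.
Merged: [5, 8, 8, 15, 20, 26, 28]


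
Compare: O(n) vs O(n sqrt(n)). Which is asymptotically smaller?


linear grows slower than n^1.5
O(n) is asymptotically smaller; O(n sqrt(n)) grows faster


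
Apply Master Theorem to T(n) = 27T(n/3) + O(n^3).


a=27, b=3, c=3. log_3(27)=3 = c=3. Case 2: O(n^c log n) = O(n^3 log n)
Complexity: O(n^3 log n)


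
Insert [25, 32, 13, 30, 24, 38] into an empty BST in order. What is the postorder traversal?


Root = 25; build tree by BST insertion.
Postorder traversal: [24, 13, 30, 38, 32, 25]


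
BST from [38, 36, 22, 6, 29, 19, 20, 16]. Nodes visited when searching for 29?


BST root = 38
Search for 29: compare at each node
Path: [38, 36, 22, 29]


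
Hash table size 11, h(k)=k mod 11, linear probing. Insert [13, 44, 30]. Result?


Insertions: 13->slot 2; 44->slot 0; 30->slot 8
Table: [44, None, 13, None, None, None, None, None, 30, None, None]


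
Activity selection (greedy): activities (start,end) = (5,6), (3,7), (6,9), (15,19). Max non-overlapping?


Greedy: pick earliest-ending, then skip overlaps.
Selected (3 activities): [(5, 6), (6, 9), (15, 19)]


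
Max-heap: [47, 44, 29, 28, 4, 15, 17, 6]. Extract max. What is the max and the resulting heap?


Max = 47
Replace root with last, heapify down
Resulting heap: [44, 28, 29, 6, 4, 15, 17]


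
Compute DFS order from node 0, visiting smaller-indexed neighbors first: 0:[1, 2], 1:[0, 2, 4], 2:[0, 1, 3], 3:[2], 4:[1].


DFS stack-based: start with [0]
Visit order: [0, 1, 2, 3, 4]


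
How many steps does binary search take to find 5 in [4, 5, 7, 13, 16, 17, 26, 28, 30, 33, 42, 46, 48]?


Search for 5:
[0,12] mid=6 arr[6]=26
[0,5] mid=2 arr[2]=7
[0,1] mid=0 arr[0]=4
[1,1] mid=1 arr[1]=5
Total: 4 comparisons


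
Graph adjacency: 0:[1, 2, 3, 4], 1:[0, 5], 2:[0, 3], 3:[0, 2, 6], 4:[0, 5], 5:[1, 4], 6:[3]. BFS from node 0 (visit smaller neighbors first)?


BFS queue: start with [0]
Visit order: [0, 1, 2, 3, 4, 5, 6]


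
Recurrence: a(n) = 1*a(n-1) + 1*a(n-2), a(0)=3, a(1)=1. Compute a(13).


Build bottom-up:
...a(11)=254, a(12)=411, a(13)=1*411+1*254=665


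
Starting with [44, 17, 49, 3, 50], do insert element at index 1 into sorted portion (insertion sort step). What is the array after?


After one pass: [17, 44, 49, 3, 50]


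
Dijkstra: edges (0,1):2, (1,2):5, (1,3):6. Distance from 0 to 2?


Dijkstra from 0:
Distances: {0: 0, 1: 2, 2: 7, 3: 8}
Shortest distance to 2 = 7, path = [0, 1, 2]


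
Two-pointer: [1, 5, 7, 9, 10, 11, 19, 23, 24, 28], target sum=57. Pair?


Two pointers: lo=0, hi=9
No pair sums to 57


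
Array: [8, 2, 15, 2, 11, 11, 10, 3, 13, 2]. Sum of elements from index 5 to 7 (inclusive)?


Prefix sums: [0, 8, 10, 25, 27, 38, 49, 59, 62, 75, 77]
Sum[5..7] = prefix[8] - prefix[5] = 62 - 38 = 24


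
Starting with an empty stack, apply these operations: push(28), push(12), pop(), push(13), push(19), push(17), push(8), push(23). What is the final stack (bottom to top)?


push(28) -> [28]
push(12) -> [28, 12]
pop() returns 12 -> [28]
push(13) -> [28, 13]
push(19) -> [28, 13, 19]
push(17) -> [28, 13, 19, 17]
push(8) -> [28, 13, 19, 17, 8]
push(23) -> [28, 13, 19, 17, 8, 23]
Final stack (bottom to top): [28, 13, 19, 17, 8, 23]


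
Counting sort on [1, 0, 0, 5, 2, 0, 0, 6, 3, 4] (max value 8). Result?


Count array: [4, 1, 1, 1, 1, 1, 1, 0, 0]
Reconstruct: [0, 0, 0, 0, 1, 2, 3, 4, 5, 6]


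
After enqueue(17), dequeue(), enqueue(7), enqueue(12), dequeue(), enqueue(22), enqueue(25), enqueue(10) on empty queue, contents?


enqueue(17) -> [17]
dequeue() returns 17 -> []
enqueue(7) -> [7]
enqueue(12) -> [7, 12]
dequeue() returns 7 -> [12]
enqueue(22) -> [12, 22]
enqueue(25) -> [12, 22, 25]
enqueue(10) -> [12, 22, 25, 10]
Final queue (front to back): [12, 22, 25, 10]


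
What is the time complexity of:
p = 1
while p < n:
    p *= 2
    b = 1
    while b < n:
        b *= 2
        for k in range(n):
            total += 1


Per nesting level: O(log n) * O(log n) * O(n) = O(n (log n)^2)
Complexity: O(n (log n)^2)


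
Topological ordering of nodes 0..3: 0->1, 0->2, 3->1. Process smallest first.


Kahn's algorithm, process smallest node first
Order: [0, 2, 3, 1]


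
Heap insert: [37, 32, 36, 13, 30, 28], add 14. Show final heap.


Append 14: [37, 32, 36, 13, 30, 28, 14]
Bubble up: no swaps needed
Result: [37, 32, 36, 13, 30, 28, 14]


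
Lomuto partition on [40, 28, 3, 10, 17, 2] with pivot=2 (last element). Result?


Elements <= 2 go left of pivot.
Result: [2, 28, 3, 10, 17, 40], pivot at index 0


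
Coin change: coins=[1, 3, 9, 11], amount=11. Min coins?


dp[0]=0; dp[i]=1+min(dp[i-c] for c in coins)
...dp[6]=2, dp[7]=3, dp[8]=4, dp[9]=1, dp[10]=2, dp[11]=1
Minimum coins for 11 = 1


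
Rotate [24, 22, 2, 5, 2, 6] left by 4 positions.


Left rotate by 4: [2, 6, 24, 22, 2, 5]


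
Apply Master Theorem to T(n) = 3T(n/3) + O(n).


a=3, b=3, c=1. log_3(3)=1 = c=1. Case 2: O(n^c log n) = O(n log n)
Complexity: O(n log n)


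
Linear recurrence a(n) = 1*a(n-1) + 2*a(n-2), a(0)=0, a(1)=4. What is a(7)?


Build bottom-up:
...a(5)=44, a(6)=84, a(7)=1*84+2*44=172


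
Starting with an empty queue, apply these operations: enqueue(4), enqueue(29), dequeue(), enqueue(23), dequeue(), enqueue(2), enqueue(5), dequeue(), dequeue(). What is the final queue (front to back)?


enqueue(4) -> [4]
enqueue(29) -> [4, 29]
dequeue() returns 4 -> [29]
enqueue(23) -> [29, 23]
dequeue() returns 29 -> [23]
enqueue(2) -> [23, 2]
enqueue(5) -> [23, 2, 5]
dequeue() returns 23 -> [2, 5]
dequeue() returns 2 -> [5]
Final queue (front to back): [5]


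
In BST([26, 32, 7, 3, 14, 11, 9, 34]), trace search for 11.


BST root = 26
Search for 11: compare at each node
Path: [26, 7, 14, 11]


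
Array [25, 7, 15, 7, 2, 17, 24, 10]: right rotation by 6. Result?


Right rotate by 6: [15, 7, 2, 17, 24, 10, 25, 7]


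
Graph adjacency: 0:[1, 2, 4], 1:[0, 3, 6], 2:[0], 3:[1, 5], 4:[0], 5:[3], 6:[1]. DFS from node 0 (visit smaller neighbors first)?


DFS stack-based: start with [0]
Visit order: [0, 1, 3, 5, 6, 2, 4]


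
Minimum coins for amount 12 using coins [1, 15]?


dp[0]=0; dp[i]=1+min(dp[i-c] for c in coins)
...dp[7]=7, dp[8]=8, dp[9]=9, dp[10]=10, dp[11]=11, dp[12]=12
Minimum coins for 12 = 12


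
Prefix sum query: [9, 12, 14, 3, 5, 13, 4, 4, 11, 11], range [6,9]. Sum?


Prefix sums: [0, 9, 21, 35, 38, 43, 56, 60, 64, 75, 86]
Sum[6..9] = prefix[10] - prefix[6] = 86 - 56 = 30


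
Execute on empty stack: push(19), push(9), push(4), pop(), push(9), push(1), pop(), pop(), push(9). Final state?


push(19) -> [19]
push(9) -> [19, 9]
push(4) -> [19, 9, 4]
pop() returns 4 -> [19, 9]
push(9) -> [19, 9, 9]
push(1) -> [19, 9, 9, 1]
pop() returns 1 -> [19, 9, 9]
pop() returns 9 -> [19, 9]
push(9) -> [19, 9, 9]
Final stack (bottom to top): [19, 9, 9]


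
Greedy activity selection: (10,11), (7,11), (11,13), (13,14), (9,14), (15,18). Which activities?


Greedy: pick earliest-ending, then skip overlaps.
Selected (4 activities): [(10, 11), (11, 13), (13, 14), (15, 18)]


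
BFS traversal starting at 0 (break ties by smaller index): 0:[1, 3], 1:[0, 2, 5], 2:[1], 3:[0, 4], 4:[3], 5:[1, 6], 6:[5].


BFS queue: start with [0]
Visit order: [0, 1, 3, 2, 5, 4, 6]


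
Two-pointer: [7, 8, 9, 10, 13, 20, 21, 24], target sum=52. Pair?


Two pointers: lo=0, hi=7
No pair sums to 52


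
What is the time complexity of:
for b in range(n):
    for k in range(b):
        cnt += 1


Per nesting level: O(n) * O(n) [triangular over b] = O(n^2)
Complexity: O(n^2)


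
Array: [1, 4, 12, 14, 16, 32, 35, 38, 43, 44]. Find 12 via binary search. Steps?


Search for 12:
[0,9] mid=4 arr[4]=16
[0,3] mid=1 arr[1]=4
[2,3] mid=2 arr[2]=12
Total: 3 comparisons


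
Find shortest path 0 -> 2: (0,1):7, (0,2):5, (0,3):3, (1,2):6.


Dijkstra from 0:
Distances: {0: 0, 1: 7, 2: 5, 3: 3}
Shortest distance to 2 = 5, path = [0, 2]


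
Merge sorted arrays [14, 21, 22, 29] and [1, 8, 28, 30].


Compare heads, take smaller each step.
Merged: [1, 8, 14, 21, 22, 28, 29, 30]


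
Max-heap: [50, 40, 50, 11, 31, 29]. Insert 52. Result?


Append 52: [50, 40, 50, 11, 31, 29, 52]
Bubble up: swap idx 6(52) with idx 2(50); swap idx 2(52) with idx 0(50)
Result: [52, 40, 50, 11, 31, 29, 50]


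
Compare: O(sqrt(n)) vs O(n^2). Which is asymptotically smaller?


sublinear grows slower than quadratic
O(sqrt(n)) is asymptotically smaller; O(n^2) grows faster


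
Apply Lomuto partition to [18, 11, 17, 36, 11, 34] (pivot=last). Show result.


Elements <= 34 go left of pivot.
Result: [18, 11, 17, 11, 34, 36], pivot at index 4


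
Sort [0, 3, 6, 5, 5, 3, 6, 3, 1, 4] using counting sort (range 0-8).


Count array: [1, 1, 0, 3, 1, 2, 2, 0, 0]
Reconstruct: [0, 1, 3, 3, 3, 4, 5, 5, 6, 6]


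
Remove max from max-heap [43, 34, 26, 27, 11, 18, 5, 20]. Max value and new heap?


Max = 43
Replace root with last, heapify down
Resulting heap: [34, 27, 26, 20, 11, 18, 5]


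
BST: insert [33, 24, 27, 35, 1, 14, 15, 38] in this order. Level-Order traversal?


Root = 33; build tree by BST insertion.
Level-Order traversal: [33, 24, 35, 1, 27, 38, 14, 15]


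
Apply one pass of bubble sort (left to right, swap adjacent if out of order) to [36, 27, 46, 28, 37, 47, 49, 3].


After one pass: [27, 36, 28, 37, 46, 47, 3, 49]


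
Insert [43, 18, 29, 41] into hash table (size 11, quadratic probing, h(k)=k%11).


Insertions: 43->slot 10; 18->slot 7; 29->slot 8; 41->slot 9
Table: [None, None, None, None, None, None, None, 18, 29, 41, 43]


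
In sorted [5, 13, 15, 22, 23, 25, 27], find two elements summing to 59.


Two pointers: lo=0, hi=6
No pair sums to 59


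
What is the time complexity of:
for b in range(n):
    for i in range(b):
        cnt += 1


Per nesting level: O(n) * O(n) [triangular over b] = O(n^2)
Complexity: O(n^2)


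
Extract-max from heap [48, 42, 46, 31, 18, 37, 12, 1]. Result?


Max = 48
Replace root with last, heapify down
Resulting heap: [46, 42, 37, 31, 18, 1, 12]


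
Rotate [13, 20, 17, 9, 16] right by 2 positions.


Right rotate by 2: [9, 16, 13, 20, 17]


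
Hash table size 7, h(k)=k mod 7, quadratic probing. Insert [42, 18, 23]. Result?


Insertions: 42->slot 0; 18->slot 4; 23->slot 2
Table: [42, None, 23, None, 18, None, None]


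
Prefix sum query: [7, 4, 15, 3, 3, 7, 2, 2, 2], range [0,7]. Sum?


Prefix sums: [0, 7, 11, 26, 29, 32, 39, 41, 43, 45]
Sum[0..7] = prefix[8] - prefix[0] = 43 - 0 = 43


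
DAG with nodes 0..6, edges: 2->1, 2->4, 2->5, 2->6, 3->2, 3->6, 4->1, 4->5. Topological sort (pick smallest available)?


Kahn's algorithm, process smallest node first
Order: [0, 3, 2, 4, 1, 5, 6]


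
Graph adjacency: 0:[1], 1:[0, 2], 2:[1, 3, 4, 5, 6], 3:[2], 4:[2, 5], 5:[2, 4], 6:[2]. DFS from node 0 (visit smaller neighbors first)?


DFS stack-based: start with [0]
Visit order: [0, 1, 2, 3, 4, 5, 6]


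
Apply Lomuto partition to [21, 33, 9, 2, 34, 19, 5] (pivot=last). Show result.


Elements <= 5 go left of pivot.
Result: [2, 5, 9, 21, 34, 19, 33], pivot at index 1


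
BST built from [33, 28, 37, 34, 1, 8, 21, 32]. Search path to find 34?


BST root = 33
Search for 34: compare at each node
Path: [33, 37, 34]


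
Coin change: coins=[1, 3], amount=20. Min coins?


dp[0]=0; dp[i]=1+min(dp[i-c] for c in coins)
...dp[15]=5, dp[16]=6, dp[17]=7, dp[18]=6, dp[19]=7, dp[20]=8
Minimum coins for 20 = 8


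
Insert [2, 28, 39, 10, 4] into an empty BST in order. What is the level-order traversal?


Root = 2; build tree by BST insertion.
Level-Order traversal: [2, 28, 10, 39, 4]


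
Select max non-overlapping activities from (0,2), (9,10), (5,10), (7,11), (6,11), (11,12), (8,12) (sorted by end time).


Greedy: pick earliest-ending, then skip overlaps.
Selected (3 activities): [(0, 2), (9, 10), (11, 12)]


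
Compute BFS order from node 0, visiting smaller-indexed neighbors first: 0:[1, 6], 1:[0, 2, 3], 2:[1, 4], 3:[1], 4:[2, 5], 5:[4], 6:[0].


BFS queue: start with [0]
Visit order: [0, 1, 6, 2, 3, 4, 5]


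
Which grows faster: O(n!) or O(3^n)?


exponential (base 3) grows slower than factorial
O(3^n) is asymptotically smaller; O(n!) grows faster


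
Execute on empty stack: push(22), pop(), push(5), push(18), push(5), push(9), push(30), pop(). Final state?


push(22) -> [22]
pop() returns 22 -> []
push(5) -> [5]
push(18) -> [5, 18]
push(5) -> [5, 18, 5]
push(9) -> [5, 18, 5, 9]
push(30) -> [5, 18, 5, 9, 30]
pop() returns 30 -> [5, 18, 5, 9]
Final stack (bottom to top): [5, 18, 5, 9]


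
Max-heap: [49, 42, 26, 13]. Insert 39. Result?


Append 39: [49, 42, 26, 13, 39]
Bubble up: no swaps needed
Result: [49, 42, 26, 13, 39]


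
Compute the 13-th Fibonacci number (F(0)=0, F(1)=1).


F(n)=F(n-1)+F(n-2)
...F(11)=89, F(12)=144, F(13)=233


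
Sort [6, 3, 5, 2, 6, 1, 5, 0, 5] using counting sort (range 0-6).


Count array: [1, 1, 1, 1, 0, 3, 2]
Reconstruct: [0, 1, 2, 3, 5, 5, 5, 6, 6]


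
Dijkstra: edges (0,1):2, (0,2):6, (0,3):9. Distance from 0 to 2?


Dijkstra from 0:
Distances: {0: 0, 1: 2, 2: 6, 3: 9}
Shortest distance to 2 = 6, path = [0, 2]


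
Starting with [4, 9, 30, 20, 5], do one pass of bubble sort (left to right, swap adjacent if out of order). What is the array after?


After one pass: [4, 9, 20, 5, 30]


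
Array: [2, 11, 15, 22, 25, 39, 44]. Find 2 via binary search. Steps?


Search for 2:
[0,6] mid=3 arr[3]=22
[0,2] mid=1 arr[1]=11
[0,0] mid=0 arr[0]=2
Total: 3 comparisons


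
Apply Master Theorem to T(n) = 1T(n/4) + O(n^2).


a=1, b=4, c=2. log_4(1)=0 < c=2. Case 3: O(n^c) = O(n^2)
Complexity: O(n^2)


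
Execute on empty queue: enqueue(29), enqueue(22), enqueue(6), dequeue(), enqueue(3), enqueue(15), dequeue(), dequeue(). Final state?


enqueue(29) -> [29]
enqueue(22) -> [29, 22]
enqueue(6) -> [29, 22, 6]
dequeue() returns 29 -> [22, 6]
enqueue(3) -> [22, 6, 3]
enqueue(15) -> [22, 6, 3, 15]
dequeue() returns 22 -> [6, 3, 15]
dequeue() returns 6 -> [3, 15]
Final queue (front to back): [3, 15]


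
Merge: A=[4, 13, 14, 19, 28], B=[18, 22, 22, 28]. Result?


Compare heads, take smaller each step.
Merged: [4, 13, 14, 18, 19, 22, 22, 28, 28]


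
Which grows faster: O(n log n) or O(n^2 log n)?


linearithmic grows slower than n^2 log n
O(n log n) is asymptotically smaller; O(n^2 log n) grows faster


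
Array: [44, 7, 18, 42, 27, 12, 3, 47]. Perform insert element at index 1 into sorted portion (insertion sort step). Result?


After one pass: [7, 44, 18, 42, 27, 12, 3, 47]


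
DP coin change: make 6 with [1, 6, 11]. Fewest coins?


dp[0]=0; dp[i]=1+min(dp[i-c] for c in coins)
...dp[1]=1, dp[2]=2, dp[3]=3, dp[4]=4, dp[5]=5, dp[6]=1
Minimum coins for 6 = 1


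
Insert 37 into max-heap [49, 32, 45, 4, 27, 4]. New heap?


Append 37: [49, 32, 45, 4, 27, 4, 37]
Bubble up: no swaps needed
Result: [49, 32, 45, 4, 27, 4, 37]


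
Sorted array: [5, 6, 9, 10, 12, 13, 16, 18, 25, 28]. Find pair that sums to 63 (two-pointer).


Two pointers: lo=0, hi=9
No pair sums to 63


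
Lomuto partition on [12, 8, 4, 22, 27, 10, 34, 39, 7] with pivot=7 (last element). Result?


Elements <= 7 go left of pivot.
Result: [4, 7, 12, 22, 27, 10, 34, 39, 8], pivot at index 1


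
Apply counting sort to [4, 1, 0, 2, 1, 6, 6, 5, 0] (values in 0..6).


Count array: [2, 2, 1, 0, 1, 1, 2]
Reconstruct: [0, 0, 1, 1, 2, 4, 5, 6, 6]


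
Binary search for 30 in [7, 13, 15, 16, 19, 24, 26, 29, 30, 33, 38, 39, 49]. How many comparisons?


Search for 30:
[0,12] mid=6 arr[6]=26
[7,12] mid=9 arr[9]=33
[7,8] mid=7 arr[7]=29
[8,8] mid=8 arr[8]=30
Total: 4 comparisons


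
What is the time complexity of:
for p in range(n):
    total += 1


Per nesting level: O(n) = O(n)
Complexity: O(n)


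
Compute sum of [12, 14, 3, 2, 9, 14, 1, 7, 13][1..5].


Prefix sums: [0, 12, 26, 29, 31, 40, 54, 55, 62, 75]
Sum[1..5] = prefix[6] - prefix[1] = 54 - 12 = 42


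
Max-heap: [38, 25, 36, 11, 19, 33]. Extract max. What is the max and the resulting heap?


Max = 38
Replace root with last, heapify down
Resulting heap: [36, 25, 33, 11, 19]


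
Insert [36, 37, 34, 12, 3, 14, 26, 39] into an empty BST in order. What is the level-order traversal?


Root = 36; build tree by BST insertion.
Level-Order traversal: [36, 34, 37, 12, 39, 3, 14, 26]


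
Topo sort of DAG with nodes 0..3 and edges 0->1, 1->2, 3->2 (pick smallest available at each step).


Kahn's algorithm, process smallest node first
Order: [0, 1, 3, 2]


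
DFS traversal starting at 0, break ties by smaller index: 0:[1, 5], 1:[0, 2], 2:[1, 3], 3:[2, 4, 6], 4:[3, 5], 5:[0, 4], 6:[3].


DFS stack-based: start with [0]
Visit order: [0, 1, 2, 3, 4, 5, 6]


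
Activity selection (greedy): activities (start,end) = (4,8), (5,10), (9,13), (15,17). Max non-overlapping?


Greedy: pick earliest-ending, then skip overlaps.
Selected (3 activities): [(4, 8), (9, 13), (15, 17)]


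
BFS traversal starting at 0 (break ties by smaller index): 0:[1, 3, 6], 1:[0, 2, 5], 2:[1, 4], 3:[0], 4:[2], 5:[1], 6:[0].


BFS queue: start with [0]
Visit order: [0, 1, 3, 6, 2, 5, 4]


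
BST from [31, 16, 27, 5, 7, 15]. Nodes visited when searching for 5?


BST root = 31
Search for 5: compare at each node
Path: [31, 16, 5]


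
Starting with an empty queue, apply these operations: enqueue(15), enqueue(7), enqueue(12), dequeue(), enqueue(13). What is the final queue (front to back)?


enqueue(15) -> [15]
enqueue(7) -> [15, 7]
enqueue(12) -> [15, 7, 12]
dequeue() returns 15 -> [7, 12]
enqueue(13) -> [7, 12, 13]
Final queue (front to back): [7, 12, 13]


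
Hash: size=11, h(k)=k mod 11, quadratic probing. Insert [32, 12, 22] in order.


Insertions: 32->slot 10; 12->slot 1; 22->slot 0
Table: [22, 12, None, None, None, None, None, None, None, None, 32]


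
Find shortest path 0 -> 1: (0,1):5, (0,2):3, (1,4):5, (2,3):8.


Dijkstra from 0:
Distances: {0: 0, 1: 5, 2: 3, 3: 11, 4: 10}
Shortest distance to 1 = 5, path = [0, 1]


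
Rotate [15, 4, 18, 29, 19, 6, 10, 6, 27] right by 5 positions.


Right rotate by 5: [19, 6, 10, 6, 27, 15, 4, 18, 29]


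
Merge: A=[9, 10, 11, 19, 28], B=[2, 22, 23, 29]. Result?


Compare heads, take smaller each step.
Merged: [2, 9, 10, 11, 19, 22, 23, 28, 29]


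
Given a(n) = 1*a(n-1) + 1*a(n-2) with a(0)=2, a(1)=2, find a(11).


Build bottom-up:
...a(9)=110, a(10)=178, a(11)=1*178+1*110=288


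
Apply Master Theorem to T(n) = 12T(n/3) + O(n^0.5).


a=12, b=3, c=0.5. log_3(12)=2.262 > c=0.5. Case 1: O(n^log_b(a)) = O(n^2.262)
Complexity: O(n^2.262)


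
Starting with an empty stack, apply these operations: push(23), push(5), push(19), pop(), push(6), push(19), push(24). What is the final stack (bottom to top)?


push(23) -> [23]
push(5) -> [23, 5]
push(19) -> [23, 5, 19]
pop() returns 19 -> [23, 5]
push(6) -> [23, 5, 6]
push(19) -> [23, 5, 6, 19]
push(24) -> [23, 5, 6, 19, 24]
Final stack (bottom to top): [23, 5, 6, 19, 24]


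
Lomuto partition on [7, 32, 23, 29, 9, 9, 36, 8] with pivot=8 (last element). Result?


Elements <= 8 go left of pivot.
Result: [7, 8, 23, 29, 9, 9, 36, 32], pivot at index 1


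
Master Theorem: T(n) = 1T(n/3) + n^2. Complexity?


a=1, b=3, c=2. log_3(1)=0 < c=2. Case 3: O(n^c) = O(n^2)
Complexity: O(n^2)


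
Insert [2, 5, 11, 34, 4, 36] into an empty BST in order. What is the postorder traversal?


Root = 2; build tree by BST insertion.
Postorder traversal: [4, 36, 34, 11, 5, 2]


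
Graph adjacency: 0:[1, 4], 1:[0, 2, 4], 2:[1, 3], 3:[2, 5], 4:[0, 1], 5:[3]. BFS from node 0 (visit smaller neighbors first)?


BFS queue: start with [0]
Visit order: [0, 1, 4, 2, 3, 5]


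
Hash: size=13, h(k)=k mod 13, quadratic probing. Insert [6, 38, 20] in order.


Insertions: 6->slot 6; 38->slot 12; 20->slot 7
Table: [None, None, None, None, None, None, 6, 20, None, None, None, None, 38]


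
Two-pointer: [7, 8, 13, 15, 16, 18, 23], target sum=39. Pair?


Two pointers: lo=0, hi=6
Found pair: (16, 23) summing to 39


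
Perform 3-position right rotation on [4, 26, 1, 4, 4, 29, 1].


Right rotate by 3: [4, 29, 1, 4, 26, 1, 4]


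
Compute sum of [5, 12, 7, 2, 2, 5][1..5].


Prefix sums: [0, 5, 17, 24, 26, 28, 33]
Sum[1..5] = prefix[6] - prefix[1] = 33 - 5 = 28


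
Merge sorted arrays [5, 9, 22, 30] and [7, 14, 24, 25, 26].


Compare heads, take smaller each step.
Merged: [5, 7, 9, 14, 22, 24, 25, 26, 30]


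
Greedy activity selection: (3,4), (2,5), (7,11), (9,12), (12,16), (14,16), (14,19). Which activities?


Greedy: pick earliest-ending, then skip overlaps.
Selected (3 activities): [(3, 4), (7, 11), (12, 16)]


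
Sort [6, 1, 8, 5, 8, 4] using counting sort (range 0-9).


Count array: [0, 1, 0, 0, 1, 1, 1, 0, 2, 0]
Reconstruct: [1, 4, 5, 6, 8, 8]


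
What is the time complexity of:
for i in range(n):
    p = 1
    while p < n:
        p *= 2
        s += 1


Per nesting level: O(n) * O(log n) = O(n log n)
Complexity: O(n log n)


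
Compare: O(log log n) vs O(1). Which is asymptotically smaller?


constant grows slower than double-logarithmic
O(1) is asymptotically smaller; O(log log n) grows faster


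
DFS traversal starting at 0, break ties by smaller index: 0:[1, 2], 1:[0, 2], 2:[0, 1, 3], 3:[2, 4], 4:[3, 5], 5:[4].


DFS stack-based: start with [0]
Visit order: [0, 1, 2, 3, 4, 5]


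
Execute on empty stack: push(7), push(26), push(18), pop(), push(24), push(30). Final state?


push(7) -> [7]
push(26) -> [7, 26]
push(18) -> [7, 26, 18]
pop() returns 18 -> [7, 26]
push(24) -> [7, 26, 24]
push(30) -> [7, 26, 24, 30]
Final stack (bottom to top): [7, 26, 24, 30]


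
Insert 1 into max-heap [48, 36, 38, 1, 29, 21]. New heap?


Append 1: [48, 36, 38, 1, 29, 21, 1]
Bubble up: no swaps needed
Result: [48, 36, 38, 1, 29, 21, 1]


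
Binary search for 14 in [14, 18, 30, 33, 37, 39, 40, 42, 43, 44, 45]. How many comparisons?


Search for 14:
[0,10] mid=5 arr[5]=39
[0,4] mid=2 arr[2]=30
[0,1] mid=0 arr[0]=14
Total: 3 comparisons


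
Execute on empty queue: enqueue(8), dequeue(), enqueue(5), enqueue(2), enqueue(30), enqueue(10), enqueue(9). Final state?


enqueue(8) -> [8]
dequeue() returns 8 -> []
enqueue(5) -> [5]
enqueue(2) -> [5, 2]
enqueue(30) -> [5, 2, 30]
enqueue(10) -> [5, 2, 30, 10]
enqueue(9) -> [5, 2, 30, 10, 9]
Final queue (front to back): [5, 2, 30, 10, 9]


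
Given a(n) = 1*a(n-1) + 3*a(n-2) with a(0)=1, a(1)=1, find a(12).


Build bottom-up:
...a(10)=2683, a(11)=6160, a(12)=1*6160+3*2683=14209


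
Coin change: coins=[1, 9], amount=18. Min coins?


dp[0]=0; dp[i]=1+min(dp[i-c] for c in coins)
...dp[13]=5, dp[14]=6, dp[15]=7, dp[16]=8, dp[17]=9, dp[18]=2
Minimum coins for 18 = 2


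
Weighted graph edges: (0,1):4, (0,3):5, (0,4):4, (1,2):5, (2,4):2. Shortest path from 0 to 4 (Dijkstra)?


Dijkstra from 0:
Distances: {0: 0, 1: 4, 2: 6, 3: 5, 4: 4}
Shortest distance to 4 = 4, path = [0, 4]


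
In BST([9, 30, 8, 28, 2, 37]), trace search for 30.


BST root = 9
Search for 30: compare at each node
Path: [9, 30]


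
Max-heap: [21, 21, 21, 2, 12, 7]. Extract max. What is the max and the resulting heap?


Max = 21
Replace root with last, heapify down
Resulting heap: [21, 12, 21, 2, 7]


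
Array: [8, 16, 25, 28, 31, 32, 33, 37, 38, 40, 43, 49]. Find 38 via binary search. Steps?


Search for 38:
[0,11] mid=5 arr[5]=32
[6,11] mid=8 arr[8]=38
Total: 2 comparisons


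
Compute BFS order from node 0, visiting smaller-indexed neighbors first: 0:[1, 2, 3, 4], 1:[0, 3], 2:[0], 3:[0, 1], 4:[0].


BFS queue: start with [0]
Visit order: [0, 1, 2, 3, 4]


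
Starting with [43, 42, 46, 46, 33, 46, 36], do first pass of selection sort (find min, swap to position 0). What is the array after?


After one pass: [33, 42, 46, 46, 43, 46, 36]


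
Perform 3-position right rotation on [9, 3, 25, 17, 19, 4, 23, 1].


Right rotate by 3: [4, 23, 1, 9, 3, 25, 17, 19]


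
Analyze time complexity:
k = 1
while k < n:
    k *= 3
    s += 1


Per nesting level: O(log n) = O(log n)
Complexity: O(log n)


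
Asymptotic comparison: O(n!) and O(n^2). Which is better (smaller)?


quadratic grows slower than factorial
O(n^2) is asymptotically smaller; O(n!) grows faster


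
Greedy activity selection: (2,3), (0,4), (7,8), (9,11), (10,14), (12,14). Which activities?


Greedy: pick earliest-ending, then skip overlaps.
Selected (4 activities): [(2, 3), (7, 8), (9, 11), (12, 14)]


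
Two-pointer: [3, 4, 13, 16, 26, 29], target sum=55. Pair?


Two pointers: lo=0, hi=5
Found pair: (26, 29) summing to 55


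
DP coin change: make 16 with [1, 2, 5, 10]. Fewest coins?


dp[0]=0; dp[i]=1+min(dp[i-c] for c in coins)
...dp[11]=2, dp[12]=2, dp[13]=3, dp[14]=3, dp[15]=2, dp[16]=3
Minimum coins for 16 = 3


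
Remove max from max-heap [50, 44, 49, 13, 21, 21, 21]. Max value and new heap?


Max = 50
Replace root with last, heapify down
Resulting heap: [49, 44, 21, 13, 21, 21]


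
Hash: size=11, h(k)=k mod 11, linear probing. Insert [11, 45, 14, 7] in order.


Insertions: 11->slot 0; 45->slot 1; 14->slot 3; 7->slot 7
Table: [11, 45, None, 14, None, None, None, 7, None, None, None]


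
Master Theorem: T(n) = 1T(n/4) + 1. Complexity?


a=1, b=4, c=0. log_4(1)=0 = c=0. Case 2: O(n^c log n) = O(log n)
Complexity: O(log n)


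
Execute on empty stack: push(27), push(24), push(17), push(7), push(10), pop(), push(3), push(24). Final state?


push(27) -> [27]
push(24) -> [27, 24]
push(17) -> [27, 24, 17]
push(7) -> [27, 24, 17, 7]
push(10) -> [27, 24, 17, 7, 10]
pop() returns 10 -> [27, 24, 17, 7]
push(3) -> [27, 24, 17, 7, 3]
push(24) -> [27, 24, 17, 7, 3, 24]
Final stack (bottom to top): [27, 24, 17, 7, 3, 24]
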